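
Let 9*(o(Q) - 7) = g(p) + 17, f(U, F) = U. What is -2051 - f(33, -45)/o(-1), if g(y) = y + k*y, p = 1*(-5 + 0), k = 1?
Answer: -143867/70 ≈ -2055.2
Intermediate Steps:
p = -5 (p = 1*(-5) = -5)
g(y) = 2*y (g(y) = y + 1*y = y + y = 2*y)
o(Q) = 70/9 (o(Q) = 7 + (2*(-5) + 17)/9 = 7 + (-10 + 17)/9 = 7 + (⅑)*7 = 7 + 7/9 = 70/9)
-2051 - f(33, -45)/o(-1) = -2051 - 33/70/9 = -2051 - 33*9/70 = -2051 - 1*297/70 = -2051 - 297/70 = -143867/70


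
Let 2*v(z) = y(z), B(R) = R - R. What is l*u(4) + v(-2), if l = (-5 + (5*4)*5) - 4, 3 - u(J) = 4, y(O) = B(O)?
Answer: -91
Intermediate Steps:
B(R) = 0
y(O) = 0
u(J) = -1 (u(J) = 3 - 1*4 = 3 - 4 = -1)
v(z) = 0 (v(z) = (1/2)*0 = 0)
l = 91 (l = (-5 + 20*5) - 4 = (-5 + 100) - 4 = 95 - 4 = 91)
l*u(4) + v(-2) = 91*(-1) + 0 = -91 + 0 = -91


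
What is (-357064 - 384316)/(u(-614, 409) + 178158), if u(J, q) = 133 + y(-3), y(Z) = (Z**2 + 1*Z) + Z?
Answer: -370690/89147 ≈ -4.1582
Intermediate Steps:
y(Z) = Z**2 + 2*Z (y(Z) = (Z**2 + Z) + Z = (Z + Z**2) + Z = Z**2 + 2*Z)
u(J, q) = 136 (u(J, q) = 133 - 3*(2 - 3) = 133 - 3*(-1) = 133 + 3 = 136)
(-357064 - 384316)/(u(-614, 409) + 178158) = (-357064 - 384316)/(136 + 178158) = -741380/178294 = -741380*1/178294 = -370690/89147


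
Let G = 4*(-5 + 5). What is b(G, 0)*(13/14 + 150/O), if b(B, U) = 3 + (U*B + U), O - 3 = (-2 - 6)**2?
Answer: 8913/938 ≈ 9.5021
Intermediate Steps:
O = 67 (O = 3 + (-2 - 6)**2 = 3 + (-8)**2 = 3 + 64 = 67)
G = 0 (G = 4*0 = 0)
b(B, U) = 3 + U + B*U (b(B, U) = 3 + (B*U + U) = 3 + (U + B*U) = 3 + U + B*U)
b(G, 0)*(13/14 + 150/O) = (3 + 0 + 0*0)*(13/14 + 150/67) = (3 + 0 + 0)*(13*(1/14) + 150*(1/67)) = 3*(13/14 + 150/67) = 3*(2971/938) = 8913/938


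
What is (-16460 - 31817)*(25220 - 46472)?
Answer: 1025982804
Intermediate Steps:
(-16460 - 31817)*(25220 - 46472) = -48277*(-21252) = 1025982804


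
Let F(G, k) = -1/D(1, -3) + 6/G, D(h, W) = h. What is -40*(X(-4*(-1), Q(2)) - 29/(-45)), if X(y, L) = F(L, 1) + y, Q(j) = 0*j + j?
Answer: -2392/9 ≈ -265.78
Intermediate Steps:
Q(j) = j (Q(j) = 0 + j = j)
F(G, k) = -1 + 6/G (F(G, k) = -1/1 + 6/G = -1*1 + 6/G = -1 + 6/G)
X(y, L) = y + (6 - L)/L (X(y, L) = (6 - L)/L + y = y + (6 - L)/L)
-40*(X(-4*(-1), Q(2)) - 29/(-45)) = -40*((-1 - 4*(-1) + 6/2) - 29/(-45)) = -40*((-1 + 4 + 6*(½)) - 29*(-1/45)) = -40*((-1 + 4 + 3) + 29/45) = -40*(6 + 29/45) = -40*299/45 = -2392/9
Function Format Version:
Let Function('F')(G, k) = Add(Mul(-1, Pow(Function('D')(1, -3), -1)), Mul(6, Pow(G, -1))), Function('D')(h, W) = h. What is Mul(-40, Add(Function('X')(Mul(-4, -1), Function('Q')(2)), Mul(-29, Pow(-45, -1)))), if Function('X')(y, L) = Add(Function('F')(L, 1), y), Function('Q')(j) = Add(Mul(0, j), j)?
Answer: Rational(-2392, 9) ≈ -265.78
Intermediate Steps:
Function('Q')(j) = j (Function('Q')(j) = Add(0, j) = j)
Function('F')(G, k) = Add(-1, Mul(6, Pow(G, -1))) (Function('F')(G, k) = Add(Mul(-1, Pow(1, -1)), Mul(6, Pow(G, -1))) = Add(Mul(-1, 1), Mul(6, Pow(G, -1))) = Add(-1, Mul(6, Pow(G, -1))))
Function('X')(y, L) = Add(y, Mul(Pow(L, -1), Add(6, Mul(-1, L)))) (Function('X')(y, L) = Add(Mul(Pow(L, -1), Add(6, Mul(-1, L))), y) = Add(y, Mul(Pow(L, -1), Add(6, Mul(-1, L)))))
Mul(-40, Add(Function('X')(Mul(-4, -1), Function('Q')(2)), Mul(-29, Pow(-45, -1)))) = Mul(-40, Add(Add(-1, Mul(-4, -1), Mul(6, Pow(2, -1))), Mul(-29, Pow(-45, -1)))) = Mul(-40, Add(Add(-1, 4, Mul(6, Rational(1, 2))), Mul(-29, Rational(-1, 45)))) = Mul(-40, Add(Add(-1, 4, 3), Rational(29, 45))) = Mul(-40, Add(6, Rational(29, 45))) = Mul(-40, Rational(299, 45)) = Rational(-2392, 9)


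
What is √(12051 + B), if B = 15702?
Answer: 29*√33 ≈ 166.59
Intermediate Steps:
√(12051 + B) = √(12051 + 15702) = √27753 = 29*√33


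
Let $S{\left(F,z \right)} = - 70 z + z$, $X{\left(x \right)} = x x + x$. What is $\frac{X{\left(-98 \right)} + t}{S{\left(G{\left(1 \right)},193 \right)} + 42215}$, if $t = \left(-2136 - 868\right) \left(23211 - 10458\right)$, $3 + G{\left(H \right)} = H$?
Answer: $- \frac{19150253}{14449} \approx -1325.4$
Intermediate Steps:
$G{\left(H \right)} = -3 + H$
$t = -38310012$ ($t = \left(-3004\right) 12753 = -38310012$)
$X{\left(x \right)} = x + x^{2}$ ($X{\left(x \right)} = x^{2} + x = x + x^{2}$)
$S{\left(F,z \right)} = - 69 z$
$\frac{X{\left(-98 \right)} + t}{S{\left(G{\left(1 \right)},193 \right)} + 42215} = \frac{- 98 \left(1 - 98\right) - 38310012}{\left(-69\right) 193 + 42215} = \frac{\left(-98\right) \left(-97\right) - 38310012}{-13317 + 42215} = \frac{9506 - 38310012}{28898} = \left(-38300506\right) \frac{1}{28898} = - \frac{19150253}{14449}$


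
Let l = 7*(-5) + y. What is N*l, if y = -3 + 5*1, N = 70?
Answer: -2310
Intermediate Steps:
y = 2 (y = -3 + 5 = 2)
l = -33 (l = 7*(-5) + 2 = -35 + 2 = -33)
N*l = 70*(-33) = -2310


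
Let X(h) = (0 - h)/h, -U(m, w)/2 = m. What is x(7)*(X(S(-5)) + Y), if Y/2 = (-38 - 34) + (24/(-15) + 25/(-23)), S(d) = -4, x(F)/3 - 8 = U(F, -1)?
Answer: 311274/115 ≈ 2706.7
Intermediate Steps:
U(m, w) = -2*m
x(F) = 24 - 6*F (x(F) = 24 + 3*(-2*F) = 24 - 6*F)
X(h) = -1 (X(h) = (-h)/h = -1)
Y = -17178/115 (Y = 2*((-38 - 34) + (24/(-15) + 25/(-23))) = 2*(-72 + (24*(-1/15) + 25*(-1/23))) = 2*(-72 + (-8/5 - 25/23)) = 2*(-72 - 309/115) = 2*(-8589/115) = -17178/115 ≈ -149.37)
x(7)*(X(S(-5)) + Y) = (24 - 6*7)*(-1 - 17178/115) = (24 - 42)*(-17293/115) = -18*(-17293/115) = 311274/115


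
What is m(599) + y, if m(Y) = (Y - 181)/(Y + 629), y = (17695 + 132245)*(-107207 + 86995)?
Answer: -1860780589711/614 ≈ -3.0306e+9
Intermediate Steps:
y = -3030587280 (y = 149940*(-20212) = -3030587280)
m(Y) = (-181 + Y)/(629 + Y)
m(599) + y = (-181 + 599)/(629 + 599) - 3030587280 = 418/1228 - 3030587280 = (1/1228)*418 - 3030587280 = 209/614 - 3030587280 = -1860780589711/614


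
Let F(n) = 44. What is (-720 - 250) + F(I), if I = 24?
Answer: -926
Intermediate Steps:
(-720 - 250) + F(I) = (-720 - 250) + 44 = -970 + 44 = -926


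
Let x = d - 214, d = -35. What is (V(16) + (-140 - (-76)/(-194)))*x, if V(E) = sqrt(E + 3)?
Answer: 3390882/97 - 249*sqrt(19) ≈ 33872.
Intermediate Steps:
V(E) = sqrt(3 + E)
x = -249 (x = -35 - 214 = -249)
(V(16) + (-140 - (-76)/(-194)))*x = (sqrt(3 + 16) + (-140 - (-76)/(-194)))*(-249) = (sqrt(19) + (-140 - (-76)*(-1)/194))*(-249) = (sqrt(19) + (-140 - 1*38/97))*(-249) = (sqrt(19) + (-140 - 38/97))*(-249) = (sqrt(19) - 13618/97)*(-249) = (-13618/97 + sqrt(19))*(-249) = 3390882/97 - 249*sqrt(19)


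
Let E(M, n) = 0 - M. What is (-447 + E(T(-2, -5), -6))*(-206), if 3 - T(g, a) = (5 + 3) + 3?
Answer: 90434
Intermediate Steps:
T(g, a) = -8 (T(g, a) = 3 - ((5 + 3) + 3) = 3 - (8 + 3) = 3 - 1*11 = 3 - 11 = -8)
E(M, n) = -M
(-447 + E(T(-2, -5), -6))*(-206) = (-447 - 1*(-8))*(-206) = (-447 + 8)*(-206) = -439*(-206) = 90434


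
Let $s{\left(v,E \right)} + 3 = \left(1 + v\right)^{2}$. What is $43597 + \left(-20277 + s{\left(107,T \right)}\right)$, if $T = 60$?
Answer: $34981$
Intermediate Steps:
$s{\left(v,E \right)} = -3 + \left(1 + v\right)^{2}$
$43597 + \left(-20277 + s{\left(107,T \right)}\right) = 43597 - \left(20280 - \left(1 + 107\right)^{2}\right) = 43597 - \left(20280 - 11664\right) = 43597 + \left(-20277 + \left(-3 + 11664\right)\right) = 43597 + \left(-20277 + 11661\right) = 43597 - 8616 = 34981$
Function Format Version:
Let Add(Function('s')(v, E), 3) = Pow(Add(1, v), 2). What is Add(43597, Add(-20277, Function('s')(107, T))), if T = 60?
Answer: 34981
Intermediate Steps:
Function('s')(v, E) = Add(-3, Pow(Add(1, v), 2))
Add(43597, Add(-20277, Function('s')(107, T))) = Add(43597, Add(-20277, Add(-3, Pow(Add(1, 107), 2)))) = Add(43597, Add(-20277, Add(-3, Pow(108, 2)))) = Add(43597, Add(-20277, Add(-3, 11664))) = Add(43597, Add(-20277, 11661)) = Add(43597, -8616) = 34981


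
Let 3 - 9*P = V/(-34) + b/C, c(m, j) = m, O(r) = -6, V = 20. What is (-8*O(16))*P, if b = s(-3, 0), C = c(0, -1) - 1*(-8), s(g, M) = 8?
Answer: 704/51 ≈ 13.804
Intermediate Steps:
C = 8 (C = 0 - 1*(-8) = 0 + 8 = 8)
b = 8
P = 44/153 (P = 1/3 - (20/(-34) + 8/8)/9 = 1/3 - (20*(-1/34) + 8*(1/8))/9 = 1/3 - (-10/17 + 1)/9 = 1/3 - 1/9*7/17 = 1/3 - 7/153 = 44/153 ≈ 0.28758)
(-8*O(16))*P = -8*(-6)*(44/153) = 48*(44/153) = 704/51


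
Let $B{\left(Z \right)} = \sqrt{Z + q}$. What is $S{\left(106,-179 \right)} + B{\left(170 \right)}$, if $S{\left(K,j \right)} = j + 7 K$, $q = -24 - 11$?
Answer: $563 + 3 \sqrt{15} \approx 574.62$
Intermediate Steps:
$q = -35$ ($q = -24 - 11 = -35$)
$B{\left(Z \right)} = \sqrt{-35 + Z}$ ($B{\left(Z \right)} = \sqrt{Z - 35} = \sqrt{-35 + Z}$)
$S{\left(106,-179 \right)} + B{\left(170 \right)} = \left(-179 + 7 \cdot 106\right) + \sqrt{-35 + 170} = \left(-179 + 742\right) + \sqrt{135} = 563 + 3 \sqrt{15}$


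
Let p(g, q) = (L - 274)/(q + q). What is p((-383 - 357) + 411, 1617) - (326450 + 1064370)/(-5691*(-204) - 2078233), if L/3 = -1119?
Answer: 1167308141/2966447946 ≈ 0.39350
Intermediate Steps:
L = -3357 (L = 3*(-1119) = -3357)
p(g, q) = -3631/(2*q) (p(g, q) = (-3357 - 274)/(q + q) = -3631*1/(2*q) = -3631/(2*q))
p((-383 - 357) + 411, 1617) - (326450 + 1064370)/(-5691*(-204) - 2078233) = -3631/2/1617 - (326450 + 1064370)/(-5691*(-204) - 2078233) = -3631/2*1/1617 - 1390820/(1160964 - 2078233) = -3631/3234 - 1390820/(-917269) = -3631/3234 - 1390820*(-1)/917269 = -3631/3234 - 1*(-1390820/917269) = -3631/3234 + 1390820/917269 = 1167308141/2966447946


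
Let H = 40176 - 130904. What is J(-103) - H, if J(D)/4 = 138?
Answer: 91280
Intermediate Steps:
J(D) = 552 (J(D) = 4*138 = 552)
H = -90728
J(-103) - H = 552 - 1*(-90728) = 552 + 90728 = 91280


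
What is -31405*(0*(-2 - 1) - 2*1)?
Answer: 62810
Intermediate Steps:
-31405*(0*(-2 - 1) - 2*1) = -31405*(0*(-3) - 2) = -31405*(0 - 2) = -31405*(-2) = -1*(-62810) = 62810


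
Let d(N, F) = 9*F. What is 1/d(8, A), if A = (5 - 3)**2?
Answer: 1/36 ≈ 0.027778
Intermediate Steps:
A = 4 (A = 2**2 = 4)
1/d(8, A) = 1/(9*4) = 1/36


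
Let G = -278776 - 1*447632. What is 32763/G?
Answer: -10921/242136 ≈ -0.045103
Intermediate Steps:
G = -726408 (G = -278776 - 447632 = -726408)
32763/G = 32763/(-726408) = 32763*(-1/726408) = -10921/242136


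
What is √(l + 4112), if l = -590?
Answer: √3522 ≈ 59.346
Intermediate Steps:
√(l + 4112) = √(-590 + 4112) = √3522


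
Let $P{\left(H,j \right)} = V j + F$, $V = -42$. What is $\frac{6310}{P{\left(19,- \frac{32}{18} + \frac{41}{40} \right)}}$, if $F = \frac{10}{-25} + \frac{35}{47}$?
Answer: $\frac{17794200}{90131} \approx 197.43$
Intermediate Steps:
$F = \frac{81}{235}$ ($F = 10 \left(- \frac{1}{25}\right) + 35 \cdot \frac{1}{47} = - \frac{2}{5} + \frac{35}{47} = \frac{81}{235} \approx 0.34468$)
$P{\left(H,j \right)} = \frac{81}{235} - 42 j$ ($P{\left(H,j \right)} = - 42 j + \frac{81}{235} = \frac{81}{235} - 42 j$)
$\frac{6310}{P{\left(19,- \frac{32}{18} + \frac{41}{40} \right)}} = \frac{6310}{\frac{81}{235} - 42 \left(- \frac{32}{18} + \frac{41}{40}\right)} = \frac{6310}{\frac{81}{235} - 42 \left(\left(-32\right) \frac{1}{18} + 41 \cdot \frac{1}{40}\right)} = \frac{6310}{\frac{81}{235} - 42 \left(- \frac{16}{9} + \frac{41}{40}\right)} = \frac{6310}{\frac{81}{235} - - \frac{1897}{60}} = \frac{6310}{\frac{81}{235} + \frac{1897}{60}} = \frac{6310}{\frac{90131}{2820}} = 6310 \cdot \frac{2820}{90131} = \frac{17794200}{90131}$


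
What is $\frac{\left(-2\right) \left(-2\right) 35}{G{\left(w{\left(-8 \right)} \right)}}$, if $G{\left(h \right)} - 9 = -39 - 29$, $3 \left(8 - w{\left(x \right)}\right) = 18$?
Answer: $- \frac{140}{59} \approx -2.3729$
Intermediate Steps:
$w{\left(x \right)} = 2$ ($w{\left(x \right)} = 8 - 6 = 2$)
$G{\left(h \right)} = -59$ ($G{\left(h \right)} = 9 - 68 = -59$)
$\frac{\left(-2\right) \left(-2\right) 35}{G{\left(w{\left(-8 \right)} \right)}} = \frac{\left(-2\right) \left(-2\right) 35}{-59} = 4 \cdot 35 \left(- \frac{1}{59}\right) = 140 \left(- \frac{1}{59}\right) = - \frac{140}{59}$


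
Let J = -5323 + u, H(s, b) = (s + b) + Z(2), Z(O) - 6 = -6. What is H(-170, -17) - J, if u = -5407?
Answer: 10543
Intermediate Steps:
Z(O) = 0 (Z(O) = 6 - 6 = 0)
H(s, b) = b + s (H(s, b) = (s + b) + 0 = (b + s) + 0 = b + s)
J = -10730 (J = -5323 - 5407 = -10730)
H(-170, -17) - J = (-17 - 170) - 1*(-10730) = -187 + 10730 = 10543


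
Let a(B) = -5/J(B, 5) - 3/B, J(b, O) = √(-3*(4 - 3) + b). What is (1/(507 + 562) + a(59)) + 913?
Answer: 57580675/63071 - 5*√14/28 ≈ 912.28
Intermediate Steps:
J(b, O) = √(-3 + b) (J(b, O) = √(-3*1 + b) = √(-3 + b))
a(B) = -5/√(-3 + B) - 3/B
(1/(507 + 562) + a(59)) + 913 = (1/(507 + 562) + (-5/√(-3 + 59) - 3/59)) + 913 = (1/1069 + (-5*√14/28 - 3*1/59)) + 913 = (1/1069 + (-5*√14/28 - 3/59)) + 913 = (1/1069 + (-3/59 - 5*√14/28)) + 913 = (-3148/63071 - 5*√14/28) + 913 = 57580675/63071 - 5*√14/28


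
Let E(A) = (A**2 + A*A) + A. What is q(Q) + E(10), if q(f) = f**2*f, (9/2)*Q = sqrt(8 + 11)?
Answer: 210 + 152*sqrt(19)/729 ≈ 210.91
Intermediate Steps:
E(A) = A + 2*A**2 (E(A) = (A**2 + A**2) + A = 2*A**2 + A = A + 2*A**2)
Q = 2*sqrt(19)/9 (Q = 2*sqrt(8 + 11)/9 = 2*sqrt(19)/9 ≈ 0.96864)
q(f) = f**3
q(Q) + E(10) = (2*sqrt(19)/9)**3 + 10*(1 + 2*10) = 152*sqrt(19)/729 + 10*(1 + 20) = 152*sqrt(19)/729 + 10*21 = 152*sqrt(19)/729 + 210 = 210 + 152*sqrt(19)/729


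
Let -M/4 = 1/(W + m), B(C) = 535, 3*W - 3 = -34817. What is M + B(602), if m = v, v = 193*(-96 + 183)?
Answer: 8324053/15559 ≈ 535.00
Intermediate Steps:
W = -34814/3 (W = 1 + (1/3)*(-34817) = 1 - 34817/3 = -34814/3 ≈ -11605.)
v = 16791 (v = 193*87 = 16791)
m = 16791
M = -12/15559 (M = -4/(-34814/3 + 16791) = -4/15559/3 = -4*3/15559 = -12/15559 ≈ -0.00077126)
M + B(602) = -12/15559 + 535 = 8324053/15559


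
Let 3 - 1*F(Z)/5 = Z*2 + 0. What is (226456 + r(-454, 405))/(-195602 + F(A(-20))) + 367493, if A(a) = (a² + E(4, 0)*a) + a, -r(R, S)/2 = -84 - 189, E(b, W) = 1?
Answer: 73199601189/199187 ≈ 3.6749e+5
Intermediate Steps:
r(R, S) = 546 (r(R, S) = -2*(-84 - 189) = -2*(-273) = 546)
A(a) = a² + 2*a (A(a) = (a² + 1*a) + a = (a² + a) + a = (a + a²) + a = a² + 2*a)
F(Z) = 15 - 10*Z (F(Z) = 15 - 5*(Z*2 + 0) = 15 - 5*(2*Z + 0) = 15 - 10*Z)
(226456 + r(-454, 405))/(-195602 + F(A(-20))) + 367493 = (226456 + 546)/(-195602 + (15 - (-200)*(2 - 20))) + 367493 = 227002/(-195602 + (15 - (-200)*(-18))) + 367493 = 227002/(-195602 + (15 - 10*360)) + 367493 = 227002/(-195602 + (15 - 3600)) + 367493 = 227002/(-195602 - 3585) + 367493 = 227002/(-199187) + 367493 = 227002*(-1/199187) + 367493 = -227002/199187 + 367493 = 73199601189/199187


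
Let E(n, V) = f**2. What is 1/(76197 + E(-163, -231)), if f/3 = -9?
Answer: 1/76926 ≈ 1.3000e-5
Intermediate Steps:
f = -27 (f = 3*(-9) = -27)
E(n, V) = 729 (E(n, V) = (-27)**2 = 729)
1/(76197 + E(-163, -231)) = 1/(76197 + 729) = 1/76926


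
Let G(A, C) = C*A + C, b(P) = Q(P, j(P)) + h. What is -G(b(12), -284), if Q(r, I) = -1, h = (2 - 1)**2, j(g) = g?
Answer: 284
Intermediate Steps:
h = 1 (h = 1**2 = 1)
b(P) = 0 (b(P) = -1 + 1 = 0)
G(A, C) = C + A*C (G(A, C) = A*C + C = C + A*C)
-G(b(12), -284) = -(-284)*(1 + 0) = -(-284) = -1*(-284) = 284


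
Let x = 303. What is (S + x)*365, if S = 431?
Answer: 267910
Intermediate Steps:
(S + x)*365 = (431 + 303)*365 = 734*365 = 267910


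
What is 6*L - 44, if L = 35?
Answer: 166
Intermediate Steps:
6*L - 44 = 6*35 - 44 = 210 - 44 = 166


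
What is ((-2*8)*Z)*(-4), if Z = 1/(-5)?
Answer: -64/5 ≈ -12.800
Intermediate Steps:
Z = -⅕ ≈ -0.20000
((-2*8)*Z)*(-4) = (-2*8*(-⅕))*(-4) = -16*(-⅕)*(-4) = (16/5)*(-4) = -64/5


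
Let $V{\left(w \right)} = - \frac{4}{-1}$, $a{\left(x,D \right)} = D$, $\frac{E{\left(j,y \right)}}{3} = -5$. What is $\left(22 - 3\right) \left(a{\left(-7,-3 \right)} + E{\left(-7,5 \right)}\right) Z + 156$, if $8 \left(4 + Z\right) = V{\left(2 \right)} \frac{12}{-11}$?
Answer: $\frac{18816}{11} \approx 1710.5$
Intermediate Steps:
$E{\left(j,y \right)} = -15$ ($E{\left(j,y \right)} = 3 \left(-5\right) = -15$)
$V{\left(w \right)} = 4$ ($V{\left(w \right)} = \left(-4\right) \left(-1\right) = 4$)
$Z = - \frac{50}{11}$ ($Z = -4 + \frac{4 \frac{12}{-11}}{8} = -4 + \frac{4 \cdot 12 \left(- \frac{1}{11}\right)}{8} = -4 + \frac{4 \left(- \frac{12}{11}\right)}{8} = -4 + \frac{1}{8} \left(- \frac{48}{11}\right) = -4 - \frac{6}{11} = - \frac{50}{11} \approx -4.5455$)
$\left(22 - 3\right) \left(a{\left(-7,-3 \right)} + E{\left(-7,5 \right)}\right) Z + 156 = \left(22 - 3\right) \left(-3 - 15\right) \left(- \frac{50}{11}\right) + 156 = 19 \left(-18\right) \left(- \frac{50}{11}\right) + 156 = \left(-342\right) \left(- \frac{50}{11}\right) + 156 = \frac{17100}{11} + 156 = \frac{18816}{11}$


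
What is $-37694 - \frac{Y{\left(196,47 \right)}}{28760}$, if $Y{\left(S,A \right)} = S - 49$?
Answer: $- \frac{1084079587}{28760} \approx -37694.0$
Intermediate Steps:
$Y{\left(S,A \right)} = -49 + S$ ($Y{\left(S,A \right)} = S - 49 = -49 + S$)
$-37694 - \frac{Y{\left(196,47 \right)}}{28760} = -37694 - \frac{-49 + 196}{28760} = -37694 - 147 \cdot \frac{1}{28760} = -37694 - \frac{147}{28760} = - \frac{1084079587}{28760}$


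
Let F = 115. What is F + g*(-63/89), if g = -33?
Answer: 12314/89 ≈ 138.36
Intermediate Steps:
F + g*(-63/89) = 115 - (-2079)/89 = 115 - 33*(-63/89) = 115 + 2079/89 = 12314/89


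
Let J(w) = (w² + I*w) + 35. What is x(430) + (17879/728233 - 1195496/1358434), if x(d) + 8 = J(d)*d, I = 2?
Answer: 3592432751021673711/44966203051 ≈ 7.9892e+7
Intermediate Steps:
J(w) = 35 + w² + 2*w (J(w) = (w² + 2*w) + 35 = 35 + w² + 2*w)
x(d) = -8 + d*(35 + d² + 2*d) (x(d) = -8 + (35 + d² + 2*d)*d = -8 + d*(35 + d² + 2*d))
x(430) + (17879/728233 - 1195496/1358434) = (-8 + 430*(35 + 430² + 2*430)) + (17879/728233 - 1195496/1358434) = (-8 + 430*(35 + 184900 + 860)) + (17879*(1/728233) - 1195496*1/1358434) = (-8 + 430*185795) + (17879/728233 - 597748/679217) = (-8 + 79891850) - 38468736231/44966203051 = 79891842 - 38468736231/44966203051 = 3592432751021673711/44966203051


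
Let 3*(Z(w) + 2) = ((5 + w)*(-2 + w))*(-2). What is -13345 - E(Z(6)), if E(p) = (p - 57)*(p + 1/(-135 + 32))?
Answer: -14937340/927 ≈ -16114.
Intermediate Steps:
Z(w) = -2 - 2*(-2 + w)*(5 + w)/3 (Z(w) = -2 + (((5 + w)*(-2 + w))*(-2))/3 = -2 + (((-2 + w)*(5 + w))*(-2))/3 = -2 + (-2*(-2 + w)*(5 + w))/3 = -2 - 2*(-2 + w)*(5 + w)/3)
E(p) = (-57 + p)*(-1/103 + p) (E(p) = (-57 + p)*(p + 1/(-103)) = (-57 + p)*(p - 1/103) = (-57 + p)*(-1/103 + p))
-13345 - E(Z(6)) = -13345 - (57/103 + (14/3 - 2*6 - ⅔*6²)² - 5872*(14/3 - 2*6 - ⅔*6²)/103) = -13345 - (57/103 + (14/3 - 12 - ⅔*36)² - 5872*(14/3 - 12 - ⅔*36)/103) = -13345 - (57/103 + (14/3 - 12 - 24)² - 5872*(14/3 - 12 - 24)/103) = -13345 - (57/103 + (-94/3)² - 5872/103*(-94/3)) = -13345 - (57/103 + 8836/9 + 551968/309) = -13345 - 1*2566525/927 = -13345 - 2566525/927 = -14937340/927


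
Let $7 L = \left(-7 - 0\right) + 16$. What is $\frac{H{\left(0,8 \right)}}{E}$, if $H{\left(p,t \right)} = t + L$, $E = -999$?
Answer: $- \frac{65}{6993} \approx -0.009295$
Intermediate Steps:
$L = \frac{9}{7}$ ($L = \frac{\left(-7 - 0\right) + 16}{7} = \frac{\left(-7 + 0\right) + 16}{7} = \frac{-7 + 16}{7} = \frac{1}{7} \cdot 9 = \frac{9}{7} \approx 1.2857$)
$H{\left(p,t \right)} = \frac{9}{7} + t$ ($H{\left(p,t \right)} = t + \frac{9}{7} = \frac{9}{7} + t$)
$\frac{H{\left(0,8 \right)}}{E} = \frac{\frac{9}{7} + 8}{-999} = \frac{65}{7} \left(- \frac{1}{999}\right) = - \frac{65}{6993}$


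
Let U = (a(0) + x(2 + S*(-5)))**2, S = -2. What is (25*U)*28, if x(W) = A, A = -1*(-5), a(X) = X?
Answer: 17500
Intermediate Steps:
A = 5
x(W) = 5
U = 25 (U = (0 + 5)**2 = 5**2 = 25)
(25*U)*28 = (25*25)*28 = 625*28 = 17500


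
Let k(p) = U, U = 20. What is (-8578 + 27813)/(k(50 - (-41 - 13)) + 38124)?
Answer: 19235/38144 ≈ 0.50427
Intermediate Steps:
k(p) = 20
(-8578 + 27813)/(k(50 - (-41 - 13)) + 38124) = (-8578 + 27813)/(20 + 38124) = 19235/38144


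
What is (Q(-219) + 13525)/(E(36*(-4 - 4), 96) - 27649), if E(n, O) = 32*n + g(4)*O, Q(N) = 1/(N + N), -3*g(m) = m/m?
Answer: -5923949/16160886 ≈ -0.36656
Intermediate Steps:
g(m) = -1/3 (g(m) = -m/(3*m) = -1/3*1 = -1/3)
Q(N) = 1/(2*N)
E(n, O) = 32*n - O/3
(Q(-219) + 13525)/(E(36*(-4 - 4), 96) - 27649) = ((1/2)/(-219) + 13525)/((32*(36*(-4 - 4)) - 1/3*96) - 27649) = ((1/2)*(-1/219) + 13525)/((32*(36*(-8)) - 32) - 27649) = (-1/438 + 13525)/((32*(-288) - 32) - 27649) = 5923949/(438*((-9216 - 32) - 27649)) = 5923949/(438*(-9248 - 27649)) = (5923949/438)/(-36897) = (5923949/438)*(-1/36897) = -5923949/16160886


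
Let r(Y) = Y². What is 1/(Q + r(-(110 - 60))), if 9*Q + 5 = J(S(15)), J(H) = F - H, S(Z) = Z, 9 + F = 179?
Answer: 3/7550 ≈ 0.00039735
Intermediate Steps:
F = 170 (F = -9 + 179 = 170)
J(H) = 170 - H
Q = 50/3 (Q = -5/9 + (170 - 1*15)/9 = -5/9 + (170 - 15)/9 = -5/9 + (⅑)*155 = -5/9 + 155/9 = 50/3 ≈ 16.667)
1/(Q + r(-(110 - 60))) = 1/(50/3 + (-(110 - 60))²) = 1/(50/3 + (-1*50)²) = 1/(50/3 + (-50)²) = 1/(50/3 + 2500) = 1/(7550/3) = 3/7550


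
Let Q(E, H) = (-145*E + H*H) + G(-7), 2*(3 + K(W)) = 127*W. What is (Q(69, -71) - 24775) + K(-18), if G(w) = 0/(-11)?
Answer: -30885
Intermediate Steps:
K(W) = -3 + 127*W/2 (K(W) = -3 + (127*W)/2 = -3 + 127*W/2)
G(w) = 0 (G(w) = 0*(-1/11) = 0)
Q(E, H) = H² - 145*E (Q(E, H) = (-145*E + H*H) + 0 = (-145*E + H²) + 0 = (H² - 145*E) + 0 = H² - 145*E)
(Q(69, -71) - 24775) + K(-18) = (((-71)² - 145*69) - 24775) + (-3 + (127/2)*(-18)) = ((5041 - 10005) - 24775) + (-3 - 1143) = (-4964 - 24775) - 1146 = -29739 - 1146 = -30885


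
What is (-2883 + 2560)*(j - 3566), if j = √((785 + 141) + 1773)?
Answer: 1151818 - 323*√2699 ≈ 1.1350e+6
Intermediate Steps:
j = √2699 (j = √(926 + 1773) = √2699 ≈ 51.952)
(-2883 + 2560)*(j - 3566) = (-2883 + 2560)*(√2699 - 3566) = -323*(-3566 + √2699) = 1151818 - 323*√2699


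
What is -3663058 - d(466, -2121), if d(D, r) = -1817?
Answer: -3661241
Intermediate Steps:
-3663058 - d(466, -2121) = -3663058 - 1*(-1817) = -3663058 + 1817 = -3661241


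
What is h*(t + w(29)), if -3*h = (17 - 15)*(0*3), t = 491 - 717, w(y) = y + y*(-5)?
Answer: 0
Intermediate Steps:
w(y) = -4*y (w(y) = y - 5*y = -4*y)
t = -226
h = 0 (h = -(17 - 15)*0*3/3 = -2*0/3 = -⅓*0 = 0)
h*(t + w(29)) = 0*(-226 - 4*29) = 0*(-226 - 116) = 0*(-342) = 0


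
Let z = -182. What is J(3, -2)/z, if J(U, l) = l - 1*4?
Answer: 3/91 ≈ 0.032967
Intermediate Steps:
J(U, l) = -4 + l (J(U, l) = l - 4 = -4 + l)
J(3, -2)/z = (-4 - 2)/(-182) = -6*(-1/182) = 3/91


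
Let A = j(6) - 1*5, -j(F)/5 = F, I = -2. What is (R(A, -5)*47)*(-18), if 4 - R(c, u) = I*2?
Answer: -6768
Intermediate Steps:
j(F) = -5*F
A = -35 (A = -5*6 - 1*5 = -30 - 5 = -35)
R(c, u) = 8 (R(c, u) = 4 - (-2)*2 = 4 - 1*(-4) = 4 + 4 = 8)
(R(A, -5)*47)*(-18) = (8*47)*(-18) = 376*(-18) = -6768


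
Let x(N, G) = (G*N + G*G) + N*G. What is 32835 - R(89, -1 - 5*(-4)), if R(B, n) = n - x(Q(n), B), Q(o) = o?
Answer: 44119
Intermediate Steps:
x(N, G) = G**2 + 2*G*N (x(N, G) = (G*N + G**2) + G*N = (G**2 + G*N) + G*N = G**2 + 2*G*N)
R(B, n) = n - B*(B + 2*n)
32835 - R(89, -1 - 5*(-4)) = 32835 - ((-1 - 5*(-4)) - 1*89*(89 + 2*(-1 - 5*(-4)))) = 32835 - ((-1 + 20) - 1*89*(89 + 2*(-1 + 20))) = 32835 - (19 - 1*89*(89 + 2*19)) = 32835 - (19 - 1*89*(89 + 38)) = 32835 - (19 - 1*89*127) = 32835 - (19 - 11303) = 32835 - 1*(-11284) = 32835 + 11284 = 44119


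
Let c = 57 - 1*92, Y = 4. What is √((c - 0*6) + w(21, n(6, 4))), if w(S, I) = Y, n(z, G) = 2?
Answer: I*√31 ≈ 5.5678*I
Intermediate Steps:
c = -35 (c = 57 - 92 = -35)
w(S, I) = 4
√((c - 0*6) + w(21, n(6, 4))) = √((-35 - 0*6) + 4) = √((-35 - 1*0) + 4) = √((-35 + 0) + 4) = √(-35 + 4) = √(-31) = I*√31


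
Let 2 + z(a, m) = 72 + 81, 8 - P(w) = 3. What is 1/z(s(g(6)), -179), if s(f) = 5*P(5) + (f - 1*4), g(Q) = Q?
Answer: 1/151 ≈ 0.0066225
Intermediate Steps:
P(w) = 5 (P(w) = 8 - 1*3 = 8 - 3 = 5)
s(f) = 21 + f (s(f) = 5*5 + (f - 1*4) = 25 + (f - 4) = 25 + (-4 + f) = 21 + f)
z(a, m) = 151 (z(a, m) = -2 + (72 + 81) = -2 + 153 = 151)
1/z(s(g(6)), -179) = 1/151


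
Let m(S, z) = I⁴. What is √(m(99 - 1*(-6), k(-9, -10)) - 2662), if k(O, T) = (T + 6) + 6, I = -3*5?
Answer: √47963 ≈ 219.00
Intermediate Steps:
I = -15
k(O, T) = 12 + T (k(O, T) = (6 + T) + 6 = 12 + T)
m(S, z) = 50625 (m(S, z) = (-15)⁴ = 50625)
√(m(99 - 1*(-6), k(-9, -10)) - 2662) = √(50625 - 2662) = √47963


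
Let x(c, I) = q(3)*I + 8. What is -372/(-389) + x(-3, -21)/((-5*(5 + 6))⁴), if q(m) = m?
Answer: 61891111/64719875 ≈ 0.95629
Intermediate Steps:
x(c, I) = 8 + 3*I (x(c, I) = 3*I + 8 = 8 + 3*I)
-372/(-389) + x(-3, -21)/((-5*(5 + 6))⁴) = -372/(-389) + (8 + 3*(-21))/((-5*(5 + 6))⁴) = -372*(-1/389) + (8 - 63)/((-5*11)⁴) = 372/389 - 55/((-55)⁴) = 372/389 - 55/9150625 = 372/389 - 55*1/9150625 = 372/389 - 1/166375 = 61891111/64719875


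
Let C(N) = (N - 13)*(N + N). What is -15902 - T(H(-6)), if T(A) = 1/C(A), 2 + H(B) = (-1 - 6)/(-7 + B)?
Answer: -113604057/7144 ≈ -15902.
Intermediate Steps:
C(N) = 2*N*(-13 + N) (C(N) = (-13 + N)*(2*N) = 2*N*(-13 + N))
H(B) = -2 - 7/(-7 + B) (H(B) = -2 + (-1 - 6)/(-7 + B) = -2 - 7/(-7 + B))
T(A) = 1/(2*A*(-13 + A))
-15902 - T(H(-6)) = -15902 - 1/(2*((7 - 2*(-6))/(-7 - 6))*(-13 + (7 - 2*(-6))/(-7 - 6))) = -15902 - 1/(2*((7 + 12)/(-13))*(-13 + (7 + 12)/(-13))) = -15902 - 1/(2*((-1/13*19))*(-13 - 1/13*19)) = -15902 - 1/(2*(-19/13)*(-13 - 19/13)) = -15902 - (-13)/(2*19*(-188/13)) = -15902 - (-13)*(-13)/(2*19*188) = -15902 - 1*169/7144 = -15902 - 169/7144 = -113604057/7144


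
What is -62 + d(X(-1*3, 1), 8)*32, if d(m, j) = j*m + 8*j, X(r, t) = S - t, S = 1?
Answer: 1986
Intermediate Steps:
X(r, t) = 1 - t
d(m, j) = 8*j + j*m
-62 + d(X(-1*3, 1), 8)*32 = -62 + (8*(8 + (1 - 1*1)))*32 = -62 + (8*(8 + (1 - 1)))*32 = -62 + (8*(8 + 0))*32 = -62 + (8*8)*32 = -62 + 64*32 = -62 + 2048 = 1986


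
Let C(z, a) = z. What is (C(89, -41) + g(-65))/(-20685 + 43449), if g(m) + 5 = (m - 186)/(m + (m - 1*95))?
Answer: 19151/5121900 ≈ 0.0037390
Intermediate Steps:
g(m) = -5 + (-186 + m)/(-95 + 2*m) (g(m) = -5 + (m - 186)/(m + (m - 1*95)) = -5 + (-186 + m)/(m + (m - 95)) = -5 + (-186 + m)/(m + (-95 + m)) = -5 + (-186 + m)/(-95 + 2*m))
(C(89, -41) + g(-65))/(-20685 + 43449) = (89 + (289 - 9*(-65))/(-95 + 2*(-65)))/(-20685 + 43449) = (89 + (289 + 585)/(-95 - 130))/22764 = (89 + 874/(-225))*(1/22764) = (89 - 1/225*874)*(1/22764) = (89 - 874/225)*(1/22764) = (19151/225)*(1/22764) = 19151/5121900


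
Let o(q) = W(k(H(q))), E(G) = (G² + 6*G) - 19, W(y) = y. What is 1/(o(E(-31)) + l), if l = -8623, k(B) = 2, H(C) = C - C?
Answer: -1/8621 ≈ -0.00011600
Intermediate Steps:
H(C) = 0
E(G) = -19 + G² + 6*G
o(q) = 2
1/(o(E(-31)) + l) = 1/(2 - 8623) = 1/(-8621) = -1/8621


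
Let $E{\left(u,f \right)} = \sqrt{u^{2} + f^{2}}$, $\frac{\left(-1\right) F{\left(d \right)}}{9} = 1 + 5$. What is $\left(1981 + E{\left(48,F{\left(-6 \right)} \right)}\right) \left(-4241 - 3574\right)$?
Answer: $-15481515 - 46890 \sqrt{145} \approx -1.6046 \cdot 10^{7}$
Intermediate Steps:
$F{\left(d \right)} = -54$ ($F{\left(d \right)} = - 9 \left(1 + 5\right) = \left(-9\right) 6 = -54$)
$E{\left(u,f \right)} = \sqrt{f^{2} + u^{2}}$
$\left(1981 + E{\left(48,F{\left(-6 \right)} \right)}\right) \left(-4241 - 3574\right) = \left(1981 + \sqrt{\left(-54\right)^{2} + 48^{2}}\right) \left(-4241 - 3574\right) = \left(1981 + \sqrt{2916 + 2304}\right) \left(-7815\right) = \left(1981 + \sqrt{5220}\right) \left(-7815\right) = \left(1981 + 6 \sqrt{145}\right) \left(-7815\right) = -15481515 - 46890 \sqrt{145}$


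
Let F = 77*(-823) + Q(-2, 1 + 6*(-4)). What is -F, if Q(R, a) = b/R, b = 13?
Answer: 126755/2 ≈ 63378.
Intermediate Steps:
Q(R, a) = 13/R
F = -126755/2 (F = 77*(-823) + 13/(-2) = -63371 + 13*(-½) = -63371 - 13/2 = -126755/2 ≈ -63378.)
-F = -1*(-126755/2) = 126755/2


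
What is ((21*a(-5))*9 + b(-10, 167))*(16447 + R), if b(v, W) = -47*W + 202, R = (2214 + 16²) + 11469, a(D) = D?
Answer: -261076512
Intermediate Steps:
R = 13939 (R = (2214 + 256) + 11469 = 2470 + 11469 = 13939)
b(v, W) = 202 - 47*W
((21*a(-5))*9 + b(-10, 167))*(16447 + R) = ((21*(-5))*9 + (202 - 47*167))*(16447 + 13939) = (-105*9 + (202 - 7849))*30386 = (-945 - 7647)*30386 = -8592*30386 = -261076512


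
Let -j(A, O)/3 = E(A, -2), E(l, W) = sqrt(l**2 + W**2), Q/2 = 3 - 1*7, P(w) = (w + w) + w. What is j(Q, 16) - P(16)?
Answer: -48 - 6*sqrt(17) ≈ -72.739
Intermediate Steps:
P(w) = 3*w (P(w) = 2*w + w = 3*w)
Q = -8 (Q = 2*(3 - 1*7) = 2*(3 - 7) = 2*(-4) = -8)
E(l, W) = sqrt(W**2 + l**2)
j(A, O) = -3*sqrt(4 + A**2) (j(A, O) = -3*sqrt((-2)**2 + A**2) = -3*sqrt(4 + A**2))
j(Q, 16) - P(16) = -3*sqrt(4 + (-8)**2) - 3*16 = -3*sqrt(4 + 64) - 1*48 = -6*sqrt(17) - 48 = -48 - 6*sqrt(17)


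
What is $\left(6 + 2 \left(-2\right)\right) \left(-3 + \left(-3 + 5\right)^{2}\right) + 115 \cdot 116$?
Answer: $13342$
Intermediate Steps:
$\left(6 + 2 \left(-2\right)\right) \left(-3 + \left(-3 + 5\right)^{2}\right) + 115 \cdot 116 = \left(6 - 4\right) \left(-3 + 2^{2}\right) + 13340 = 2 \left(-3 + 4\right) + 13340 = 2 \cdot 1 + 13340 = 2 + 13340 = 13342$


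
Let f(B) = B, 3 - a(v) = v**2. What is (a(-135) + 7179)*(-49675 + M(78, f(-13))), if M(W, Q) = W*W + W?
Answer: 480514059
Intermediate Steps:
a(v) = 3 - v**2
M(W, Q) = W + W**2 (M(W, Q) = W**2 + W = W + W**2)
(a(-135) + 7179)*(-49675 + M(78, f(-13))) = ((3 - 1*(-135)**2) + 7179)*(-49675 + 78*(1 + 78)) = ((3 - 1*18225) + 7179)*(-49675 + 78*79) = ((3 - 18225) + 7179)*(-49675 + 6162) = (-18222 + 7179)*(-43513) = -11043*(-43513) = 480514059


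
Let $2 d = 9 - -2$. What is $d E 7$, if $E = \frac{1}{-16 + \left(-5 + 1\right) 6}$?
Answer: $- \frac{77}{80} \approx -0.9625$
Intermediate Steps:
$E = - \frac{1}{40}$ ($E = \frac{1}{-16 - 24} = \frac{1}{-40} = - \frac{1}{40} \approx -0.025$)
$d = \frac{11}{2}$ ($d = \frac{9 - -2}{2} = \frac{9 + 2}{2} = \frac{1}{2} \cdot 11 = \frac{11}{2} \approx 5.5$)
$d E 7 = \frac{11}{2} \left(- \frac{1}{40}\right) 7 = \left(- \frac{11}{80}\right) 7 = - \frac{77}{80}$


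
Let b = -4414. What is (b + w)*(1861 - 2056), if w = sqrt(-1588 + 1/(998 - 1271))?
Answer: 860730 - 25*I*sqrt(4734093)/7 ≈ 8.6073e+5 - 7770.7*I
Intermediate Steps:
w = 5*I*sqrt(4734093)/273 (w = sqrt(-1588 + 1/(-273)) = sqrt(-1588 - 1/273) = sqrt(-433525/273) = 5*I*sqrt(4734093)/273 ≈ 39.85*I)
(b + w)*(1861 - 2056) = (-4414 + 5*I*sqrt(4734093)/273)*(1861 - 2056) = (-4414 + 5*I*sqrt(4734093)/273)*(-195) = 860730 - 25*I*sqrt(4734093)/7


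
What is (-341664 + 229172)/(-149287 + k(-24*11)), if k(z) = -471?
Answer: 56246/74879 ≈ 0.75116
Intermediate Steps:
(-341664 + 229172)/(-149287 + k(-24*11)) = (-341664 + 229172)/(-149287 - 471) = -112492/(-149758) = -112492*(-1/149758) = 56246/74879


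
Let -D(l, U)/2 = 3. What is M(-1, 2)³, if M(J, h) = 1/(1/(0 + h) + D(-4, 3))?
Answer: -8/1331 ≈ -0.0060105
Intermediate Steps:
D(l, U) = -6 (D(l, U) = -2*3 = -6)
M(J, h) = 1/(-6 + 1/h) (M(J, h) = 1/(1/(0 + h) - 6) = 1/(1/h - 6) = 1/(-6 + 1/h))
M(-1, 2)³ = (2/(1 - 6*2))³ = (2/(1 - 12))³ = (2/(-11))³ = (2*(-1/11))³ = (-2/11)³ = -8/1331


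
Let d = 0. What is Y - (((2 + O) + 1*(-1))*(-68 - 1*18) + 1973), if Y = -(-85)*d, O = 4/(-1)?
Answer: -2231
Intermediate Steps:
O = -4 (O = 4*(-1) = -4)
Y = 0 (Y = -(-85)*0 = -17*0 = 0)
Y - (((2 + O) + 1*(-1))*(-68 - 1*18) + 1973) = 0 - (((2 - 4) + 1*(-1))*(-68 - 1*18) + 1973) = 0 - ((-2 - 1)*(-68 - 18) + 1973) = 0 - (-3*(-86) + 1973) = 0 - (258 + 1973) = 0 - 1*2231 = 0 - 2231 = -2231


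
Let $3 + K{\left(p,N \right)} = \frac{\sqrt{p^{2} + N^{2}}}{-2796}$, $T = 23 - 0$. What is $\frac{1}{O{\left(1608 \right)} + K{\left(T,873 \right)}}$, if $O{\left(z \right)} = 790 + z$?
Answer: $\frac{9361595160}{22421020026871} + \frac{1398 \sqrt{762658}}{22421020026871} \approx 0.00041759$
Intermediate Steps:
$T = 23$ ($T = 23 + 0 = 23$)
$K{\left(p,N \right)} = -3 - \frac{\sqrt{N^{2} + p^{2}}}{2796}$ ($K{\left(p,N \right)} = -3 + \frac{\sqrt{p^{2} + N^{2}}}{-2796} = -3 + \sqrt{N^{2} + p^{2}} \left(- \frac{1}{2796}\right) = -3 - \frac{\sqrt{N^{2} + p^{2}}}{2796}$)
$\frac{1}{O{\left(1608 \right)} + K{\left(T,873 \right)}} = \frac{1}{\left(790 + 1608\right) - \left(3 + \frac{\sqrt{873^{2} + 23^{2}}}{2796}\right)} = \frac{1}{2398 - \left(3 + \frac{\sqrt{762129 + 529}}{2796}\right)} = \frac{1}{2398 - \left(3 + \frac{\sqrt{762658}}{2796}\right)} = \frac{1}{2395 - \frac{\sqrt{762658}}{2796}}$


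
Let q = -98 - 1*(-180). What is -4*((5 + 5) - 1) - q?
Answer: -118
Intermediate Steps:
q = 82 (q = -98 + 180 = 82)
-4*((5 + 5) - 1) - q = -4*((5 + 5) - 1) - 1*82 = -4*(10 - 1) - 82 = -4*9 - 82 = -36 - 82 = -118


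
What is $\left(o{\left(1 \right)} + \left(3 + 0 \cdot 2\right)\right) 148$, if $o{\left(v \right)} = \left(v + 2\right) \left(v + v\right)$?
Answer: $1332$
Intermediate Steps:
$o{\left(v \right)} = 2 v \left(2 + v\right)$ ($o{\left(v \right)} = \left(2 + v\right) 2 v = 2 v \left(2 + v\right)$)
$\left(o{\left(1 \right)} + \left(3 + 0 \cdot 2\right)\right) 148 = \left(2 \cdot 1 \left(2 + 1\right) + \left(3 + 0 \cdot 2\right)\right) 148 = \left(2 \cdot 1 \cdot 3 + \left(3 + 0\right)\right) 148 = \left(6 + 3\right) 148 = 9 \cdot 148 = 1332$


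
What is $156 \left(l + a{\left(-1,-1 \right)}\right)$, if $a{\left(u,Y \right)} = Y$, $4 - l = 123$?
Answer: $-18720$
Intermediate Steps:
$l = -119$ ($l = 4 - 123 = -119$)
$156 \left(l + a{\left(-1,-1 \right)}\right) = 156 \left(-119 - 1\right) = 156 \left(-120\right) = -18720$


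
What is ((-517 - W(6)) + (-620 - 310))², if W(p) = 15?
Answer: 2137444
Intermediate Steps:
((-517 - W(6)) + (-620 - 310))² = ((-517 - 1*15) + (-620 - 310))² = ((-517 - 15) - 930)² = (-532 - 930)² = (-1462)² = 2137444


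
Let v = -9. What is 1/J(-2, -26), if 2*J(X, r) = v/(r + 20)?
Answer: 4/3 ≈ 1.3333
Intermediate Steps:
J(X, r) = -9/(2*(20 + r)) (J(X, r) = (-9/(r + 20))/2 = (-9/(20 + r))/2 = -9/(2*(20 + r)))
1/J(-2, -26) = 1/(-9/(40 + 2*(-26))) = 1/(-9/(40 - 52)) = 1/(-9/(-12)) = 1/(-9*(-1/12)) = 1/(¾) = 4/3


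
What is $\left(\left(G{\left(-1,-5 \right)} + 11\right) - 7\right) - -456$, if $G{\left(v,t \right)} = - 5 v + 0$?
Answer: $465$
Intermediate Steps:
$G{\left(v,t \right)} = - 5 v$
$\left(\left(G{\left(-1,-5 \right)} + 11\right) - 7\right) - -456 = \left(\left(\left(-5\right) \left(-1\right) + 11\right) - 7\right) - -456 = \left(\left(5 + 11\right) - 7\right) + 456 = \left(16 - 7\right) + 456 = 9 + 456 = 465$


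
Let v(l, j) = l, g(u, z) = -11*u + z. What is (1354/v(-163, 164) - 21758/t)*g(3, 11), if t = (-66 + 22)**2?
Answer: 280359/652 ≈ 430.00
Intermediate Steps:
g(u, z) = z - 11*u
t = 1936 (t = (-44)**2 = 1936)
(1354/v(-163, 164) - 21758/t)*g(3, 11) = (1354/(-163) - 21758/1936)*(11 - 11*3) = (1354*(-1/163) - 21758*1/1936)*(11 - 33) = (-1354/163 - 989/88)*(-22) = -280359/14344*(-22) = 280359/652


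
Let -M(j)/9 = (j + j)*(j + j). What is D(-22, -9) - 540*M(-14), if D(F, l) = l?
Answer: 3810231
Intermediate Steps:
M(j) = -36*j² (M(j) = -9*(j + j)*(j + j) = -9*2*j*2*j = -36*j²)
D(-22, -9) - 540*M(-14) = -9 - (-19440)*(-14)² = -9 - (-19440)*196 = -9 - 540*(-7056) = -9 + 3810240 = 3810231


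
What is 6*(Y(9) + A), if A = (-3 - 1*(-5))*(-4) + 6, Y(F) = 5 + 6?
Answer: 54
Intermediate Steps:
Y(F) = 11
A = -2 (A = (-3 + 5)*(-4) + 6 = 2*(-4) + 6 = -8 + 6 = -2)
6*(Y(9) + A) = 6*(11 - 2) = 6*9 = 54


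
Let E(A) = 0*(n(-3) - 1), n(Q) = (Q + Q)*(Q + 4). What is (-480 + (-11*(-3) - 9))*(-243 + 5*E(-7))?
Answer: 110808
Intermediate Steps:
n(Q) = 2*Q*(4 + Q) (n(Q) = (2*Q)*(4 + Q) = 2*Q*(4 + Q))
E(A) = 0 (E(A) = 0*(2*(-3)*(4 - 3) - 1) = 0*(2*(-3)*1 - 1) = 0*(-6 - 1) = 0*(-7) = 0)
(-480 + (-11*(-3) - 9))*(-243 + 5*E(-7)) = (-480 + (-11*(-3) - 9))*(-243 + 5*0) = (-480 + (33 - 9))*(-243 + 0) = (-480 + 24)*(-243) = -456*(-243) = 110808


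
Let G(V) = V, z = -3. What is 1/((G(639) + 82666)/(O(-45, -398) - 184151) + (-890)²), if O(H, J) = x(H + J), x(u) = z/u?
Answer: 16315778/12923720372977 ≈ 1.2625e-6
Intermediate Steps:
x(u) = -3/u
O(H, J) = -3/(H + J)
1/((G(639) + 82666)/(O(-45, -398) - 184151) + (-890)²) = 1/((639 + 82666)/(-3/(-45 - 398) - 184151) + (-890)²) = 1/(83305/(-3/(-443) - 184151) + 792100) = 1/(83305/(-3*(-1/443) - 184151) + 792100) = 1/(83305/(3/443 - 184151) + 792100) = 1/(83305/(-81578890/443) + 792100) = 1/(83305*(-443/81578890) + 792100) = 1/(-7380823/16315778 + 792100) = 1/(12923720372977/16315778) = 16315778/12923720372977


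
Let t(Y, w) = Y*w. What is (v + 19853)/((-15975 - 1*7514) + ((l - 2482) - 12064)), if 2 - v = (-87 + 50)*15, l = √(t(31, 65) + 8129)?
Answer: -776294350/1446651081 - 81640*√634/1446651081 ≈ -0.53804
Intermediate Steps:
l = 4*√634 (l = √(31*65 + 8129) = √(2015 + 8129) = √10144 = 4*√634 ≈ 100.72)
v = 557 (v = 2 - (-87 + 50)*15 = 2 - (-37)*15 = 2 - 1*(-555) = 2 + 555 = 557)
(v + 19853)/((-15975 - 1*7514) + ((l - 2482) - 12064)) = (557 + 19853)/((-15975 - 1*7514) + ((4*√634 - 2482) - 12064)) = 20410/((-15975 - 7514) + ((-2482 + 4*√634) - 12064)) = 20410/(-23489 + (-14546 + 4*√634)) = 20410/(-38035 + 4*√634)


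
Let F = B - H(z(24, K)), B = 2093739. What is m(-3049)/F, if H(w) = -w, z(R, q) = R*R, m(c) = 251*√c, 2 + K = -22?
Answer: 251*I*√3049/2094315 ≈ 0.0066178*I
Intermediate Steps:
K = -24 (K = -2 - 22 = -24)
z(R, q) = R²
F = 2094315 (F = 2093739 - (-1)*24² = 2093739 - (-1)*576 = 2093739 - 1*(-576) = 2093739 + 576 = 2094315)
m(-3049)/F = (251*√(-3049))/2094315 = (251*(I*√3049))*(1/2094315) = (251*I*√3049)*(1/2094315) = 251*I*√3049/2094315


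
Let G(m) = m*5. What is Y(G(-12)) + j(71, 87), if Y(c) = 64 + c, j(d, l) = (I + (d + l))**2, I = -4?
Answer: 23720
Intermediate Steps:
j(d, l) = (-4 + d + l)**2 (j(d, l) = (-4 + (d + l))**2 = (-4 + d + l)**2)
G(m) = 5*m
Y(G(-12)) + j(71, 87) = (64 + 5*(-12)) + (-4 + 71 + 87)**2 = (64 - 60) + 154**2 = 4 + 23716 = 23720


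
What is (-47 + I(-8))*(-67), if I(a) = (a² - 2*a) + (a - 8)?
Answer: -1139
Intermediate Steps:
I(a) = -8 + a² - a (I(a) = (a² - 2*a) + (-8 + a) = -8 + a² - a)
(-47 + I(-8))*(-67) = (-47 + (-8 + (-8)² - 1*(-8)))*(-67) = (-47 + (-8 + 64 + 8))*(-67) = (-47 + 64)*(-67) = 17*(-67) = -1139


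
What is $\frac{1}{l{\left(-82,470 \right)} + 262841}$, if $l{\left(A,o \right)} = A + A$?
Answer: $\frac{1}{262677} \approx 3.807 \cdot 10^{-6}$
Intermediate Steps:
$l{\left(A,o \right)} = 2 A$
$\frac{1}{l{\left(-82,470 \right)} + 262841} = \frac{1}{2 \left(-82\right) + 262841} = \frac{1}{-164 + 262841} = \frac{1}{262677}$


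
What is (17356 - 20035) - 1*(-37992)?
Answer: 35313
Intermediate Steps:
(17356 - 20035) - 1*(-37992) = -2679 + 37992 = 35313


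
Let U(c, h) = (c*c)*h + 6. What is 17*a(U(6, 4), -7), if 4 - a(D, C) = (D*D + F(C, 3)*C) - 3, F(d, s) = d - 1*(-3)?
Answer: -382857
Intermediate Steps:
F(d, s) = 3 + d (F(d, s) = d + 3 = 3 + d)
U(c, h) = 6 + h*c² (U(c, h) = c²*h + 6 = h*c² + 6 = 6 + h*c²)
a(D, C) = 7 - D² - C*(3 + C) (a(D, C) = 4 - ((D*D + (3 + C)*C) - 3) = 4 - ((D² + C*(3 + C)) - 3) = 4 - (-3 + D² + C*(3 + C)) = 4 + (3 - D² - C*(3 + C)) = 7 - D² - C*(3 + C))
17*a(U(6, 4), -7) = 17*(7 - (6 + 4*6²)² - 1*(-7)*(3 - 7)) = 17*(7 - (6 + 4*36)² - 1*(-7)*(-4)) = 17*(7 - (6 + 144)² - 28) = 17*(7 - 1*150² - 28) = 17*(7 - 1*22500 - 28) = 17*(7 - 22500 - 28) = 17*(-22521) = -382857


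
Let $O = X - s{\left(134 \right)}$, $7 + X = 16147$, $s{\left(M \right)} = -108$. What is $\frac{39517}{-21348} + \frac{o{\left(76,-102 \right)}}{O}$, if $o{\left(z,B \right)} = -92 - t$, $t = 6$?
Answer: $- \frac{6710045}{3613149} \approx -1.8571$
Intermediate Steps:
$X = 16140$ ($X = -7 + 16147 = 16140$)
$o{\left(z,B \right)} = -98$ ($o{\left(z,B \right)} = -92 - 6 = -98$)
$O = 16248$ ($O = 16140 - -108 = 16140 + 108 = 16248$)
$\frac{39517}{-21348} + \frac{o{\left(76,-102 \right)}}{O} = \frac{39517}{-21348} - \frac{98}{16248} = 39517 \left(- \frac{1}{21348}\right) - \frac{49}{8124} = - \frac{39517}{21348} - \frac{49}{8124} = - \frac{6710045}{3613149}$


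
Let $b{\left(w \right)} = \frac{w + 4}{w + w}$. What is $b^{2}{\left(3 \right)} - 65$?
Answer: $- \frac{2291}{36} \approx -63.639$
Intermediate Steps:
$b{\left(w \right)} = \frac{4 + w}{2 w}$
$b^{2}{\left(3 \right)} - 65 = \left(\frac{4 + 3}{2 \cdot 3}\right)^{2} - 65 = \left(\frac{1}{2} \cdot \frac{1}{3} \cdot 7\right)^{2} - 65 = \left(\frac{7}{6}\right)^{2} - 65 = \frac{49}{36} - 65 = - \frac{2291}{36}$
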